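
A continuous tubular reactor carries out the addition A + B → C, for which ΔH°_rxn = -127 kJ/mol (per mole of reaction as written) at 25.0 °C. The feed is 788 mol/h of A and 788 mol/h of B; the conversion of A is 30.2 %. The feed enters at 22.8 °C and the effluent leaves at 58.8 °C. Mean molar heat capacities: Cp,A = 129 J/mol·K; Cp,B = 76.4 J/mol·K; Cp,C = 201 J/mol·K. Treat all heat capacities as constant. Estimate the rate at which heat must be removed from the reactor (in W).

Extent of reaction ξ = 0.302 × 788 = 237.98 mol/h
Reaction term: ξ·ΔH°_rxn = 237.98 × -127 = -30223 kJ/h
Sensible, feed 22.8→25 °C: 356.08 kJ/h
Outlet flows (mol/h): A 550.02, B 550.02, C 237.98
Sensible, products 25→58.8 °C: 5435.3 kJ/h
Q = ΔH = -24432 kJ/h = -6.7865 kW
Heat removed = 6786.5 W

Q_out = 6790 W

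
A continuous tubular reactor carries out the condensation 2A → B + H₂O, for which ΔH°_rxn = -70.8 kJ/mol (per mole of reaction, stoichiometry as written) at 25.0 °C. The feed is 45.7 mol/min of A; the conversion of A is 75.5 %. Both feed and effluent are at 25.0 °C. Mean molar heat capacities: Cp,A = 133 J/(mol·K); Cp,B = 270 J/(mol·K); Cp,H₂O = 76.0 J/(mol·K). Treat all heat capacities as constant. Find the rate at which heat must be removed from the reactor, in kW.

Extent of reaction ξ = 0.755 × 45.7 / 2 = 17.252 mol/min
Reaction term: ξ·ΔH°_rxn = 17.252 × -70.8 = -1221.4 kJ/min
Q = ΔH = -1221.4 kJ/min = -20.357 kW
Heat removed = 20.357 kW

Q_out = 20.4 kW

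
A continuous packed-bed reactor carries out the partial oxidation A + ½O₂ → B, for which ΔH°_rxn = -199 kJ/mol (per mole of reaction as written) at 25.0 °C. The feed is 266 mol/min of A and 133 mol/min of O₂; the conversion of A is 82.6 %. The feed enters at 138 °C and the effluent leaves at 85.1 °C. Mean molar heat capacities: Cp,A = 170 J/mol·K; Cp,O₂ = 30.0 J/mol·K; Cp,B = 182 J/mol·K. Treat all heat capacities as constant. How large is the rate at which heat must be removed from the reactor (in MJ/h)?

Extent of reaction ξ = 0.826 × 266 = 219.72 mol/min
Reaction term: ξ·ΔH°_rxn = 219.72 × -199 = -43723 kJ/min
Sensible, feed 138→25 °C: -5560.7 kJ/min
Outlet flows (mol/min): A 46.284, O₂ 23.142, B 219.72
Sensible, products 25→85.1 °C: 2917.9 kJ/min
Q = ΔH = -46366 kJ/min = -772.77 kW
Heat removed = 2782 MJ/h

Q_out = 2780 MJ/h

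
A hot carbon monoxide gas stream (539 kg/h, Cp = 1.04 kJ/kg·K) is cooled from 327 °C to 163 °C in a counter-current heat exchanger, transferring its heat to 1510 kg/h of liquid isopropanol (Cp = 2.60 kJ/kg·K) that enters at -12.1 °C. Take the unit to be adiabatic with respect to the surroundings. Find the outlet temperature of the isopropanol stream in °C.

Heat released by hot stream: Q = 539 × 1.04 × (327 − 163) = 91932 kJ/h
Energy balance on cold side (adiabatic exchanger): Q = ṁ_c·Cp_c·(T_c,out − T_c,in)
T_c,out = -12.1 + 91932/(1510 × 2.60) = 11.316 °C

T_c,out = 11.3 °C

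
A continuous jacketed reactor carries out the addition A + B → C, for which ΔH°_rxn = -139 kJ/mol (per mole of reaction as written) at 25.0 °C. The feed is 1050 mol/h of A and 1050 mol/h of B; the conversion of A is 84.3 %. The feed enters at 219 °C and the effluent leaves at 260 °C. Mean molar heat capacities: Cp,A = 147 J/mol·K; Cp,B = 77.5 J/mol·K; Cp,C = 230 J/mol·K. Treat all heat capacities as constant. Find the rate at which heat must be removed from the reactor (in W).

Q_out = 31200 W

Extent of reaction ξ = 0.843 × 1050 = 885.15 mol/h
Reaction term: ξ·ΔH°_rxn = 885.15 × -139 = -123040 kJ/h
Sensible, feed 219→25 °C: -45731 kJ/h
Outlet flows (mol/h): A 164.85, B 164.85, C 885.15
Sensible, products 25→260 °C: 56539 kJ/h
Q = ΔH = -112230 kJ/h = -31.174 kW
Heat removed = 31174 W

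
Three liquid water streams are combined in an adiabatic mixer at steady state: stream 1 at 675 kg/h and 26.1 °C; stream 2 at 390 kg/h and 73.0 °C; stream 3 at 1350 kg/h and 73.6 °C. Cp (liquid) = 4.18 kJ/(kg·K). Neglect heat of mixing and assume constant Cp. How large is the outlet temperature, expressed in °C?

T_out = 60.2 °C

Adiabatic, steady state ⇒ Σ ṁᵢCp,ᵢ(T_out − Tᵢ) = 0
Σ ṁᵢCp,ᵢTᵢ = 675×4.18×26.1 + 390×4.18×73.0 + 1350×4.18×73.6 = 607970
Σ ṁᵢCp,ᵢ = 675×4.18 + 390×4.18 + 1350×4.18 = 10095
T_out = 607970 / 10095 = 60.227 °C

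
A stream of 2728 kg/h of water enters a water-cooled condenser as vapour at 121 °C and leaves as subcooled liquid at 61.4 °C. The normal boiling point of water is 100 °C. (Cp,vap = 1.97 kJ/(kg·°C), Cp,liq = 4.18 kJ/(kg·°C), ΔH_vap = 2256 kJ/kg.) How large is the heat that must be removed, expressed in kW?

vapour 121→100 °C: -41.37 kJ/kg
condensation at 100 °C: -2256 kJ/kg
liquid 100→61.4 °C: -161.35 kJ/kg
Δh = -41.37 + -2256 + -161.35 = -2458.7 kJ/kg
Q = ṁ·Δh = 2728 kg/h × -2458.7 kJ/kg = -6.7074e+06 kJ/h
|Q| = 1863.2 kW

Q_c = 1860 kW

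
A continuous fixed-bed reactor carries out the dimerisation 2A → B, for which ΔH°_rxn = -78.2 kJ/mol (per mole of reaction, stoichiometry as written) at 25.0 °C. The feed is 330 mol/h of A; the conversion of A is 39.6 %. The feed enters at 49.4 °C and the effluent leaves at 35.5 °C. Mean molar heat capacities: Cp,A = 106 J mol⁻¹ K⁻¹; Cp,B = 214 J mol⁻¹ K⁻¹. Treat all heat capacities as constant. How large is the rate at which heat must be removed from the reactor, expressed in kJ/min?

Q_out = 93.2 kJ/min

Extent of reaction ξ = 0.396 × 330 / 2 = 65.34 mol/h
Reaction term: ξ·ΔH°_rxn = 65.34 × -78.2 = -5109.6 kJ/h
Sensible, feed 49.4→25 °C: -853.51 kJ/h
Outlet flows (mol/h): A 199.32, B 65.34
Sensible, products 25→35.5 °C: 368.66 kJ/h
Q = ΔH = -5594.4 kJ/h = -1.554 kW
Heat removed = 93.241 kJ/min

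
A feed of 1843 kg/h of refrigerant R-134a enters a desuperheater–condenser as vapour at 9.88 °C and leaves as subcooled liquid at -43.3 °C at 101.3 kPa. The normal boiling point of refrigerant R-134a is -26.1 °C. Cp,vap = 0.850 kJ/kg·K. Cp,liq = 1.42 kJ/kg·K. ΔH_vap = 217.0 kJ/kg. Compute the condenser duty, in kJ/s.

Q_c = 139 kJ/s

vapour 9.88→-26.1 °C: -30.583 kJ/kg
condensation at -26.1 °C: -217 kJ/kg
liquid -26.1→-43.3 °C: -24.424 kJ/kg
Δh = -30.583 + -217 + -24.424 = -272.01 kJ/kg
Q = ṁ·Δh = 1843 kg/h × -272.01 kJ/kg = -501310 kJ/h
|Q| = 139.25 kW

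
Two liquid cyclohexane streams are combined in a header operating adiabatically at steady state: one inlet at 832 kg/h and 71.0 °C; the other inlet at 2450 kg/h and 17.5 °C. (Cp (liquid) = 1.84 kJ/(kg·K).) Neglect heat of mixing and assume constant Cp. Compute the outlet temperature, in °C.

Energy balance with Q = 0: Σ ṁᵢCp,ᵢ(T_out − Tᵢ) = 0
Σ ṁᵢCp,ᵢTᵢ = 832×1.84×71.0 + 2450×1.84×17.5 = 187580
Σ ṁᵢCp,ᵢ = 832×1.84 + 2450×1.84 = 6038.9
T_out = 187580 / 6038.9 = 31.062 °C

T_out = 31.1 °C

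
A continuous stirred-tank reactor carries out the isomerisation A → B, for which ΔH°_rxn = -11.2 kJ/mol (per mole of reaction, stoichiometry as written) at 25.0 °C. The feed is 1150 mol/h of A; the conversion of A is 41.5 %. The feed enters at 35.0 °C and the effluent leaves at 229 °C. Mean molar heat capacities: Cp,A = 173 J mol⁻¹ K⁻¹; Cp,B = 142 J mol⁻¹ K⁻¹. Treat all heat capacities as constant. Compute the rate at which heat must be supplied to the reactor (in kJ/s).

Extent of reaction ξ = 0.415 × 1150 = 477.25 mol/h
Reaction term: ξ·ΔH°_rxn = 477.25 × -11.2 = -5345.2 kJ/h
Sensible, feed 35.0→25 °C: -1989.5 kJ/h
Outlet flows (mol/h): A 672.75, B 477.25
Sensible, products 25→229 °C: 37568 kJ/h
Q = ΔH = 30233 kJ/h = 8.398 kW
Heat supplied = 8.398 kJ/s

Q_in = 8.40 kJ/s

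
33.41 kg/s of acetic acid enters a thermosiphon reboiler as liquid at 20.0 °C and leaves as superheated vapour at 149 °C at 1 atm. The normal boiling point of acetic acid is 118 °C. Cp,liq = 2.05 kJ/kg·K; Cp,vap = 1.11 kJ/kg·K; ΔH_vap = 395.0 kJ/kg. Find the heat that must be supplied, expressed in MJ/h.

liquid 20.0→118 °C: 200.9 kJ/kg
vaporisation at 118 °C: 395 kJ/kg
vapour 118→149 °C: 34.41 kJ/kg
Δh = 200.9 + 395 + 34.41 = 630.31 kJ/kg
Q = ṁ·Δh = 33.41 kg/s × 630.31 kJ/kg = 21059 kJ/s
|Q| = 21059 kW = 75811 MJ/h

Q = 75800 MJ/h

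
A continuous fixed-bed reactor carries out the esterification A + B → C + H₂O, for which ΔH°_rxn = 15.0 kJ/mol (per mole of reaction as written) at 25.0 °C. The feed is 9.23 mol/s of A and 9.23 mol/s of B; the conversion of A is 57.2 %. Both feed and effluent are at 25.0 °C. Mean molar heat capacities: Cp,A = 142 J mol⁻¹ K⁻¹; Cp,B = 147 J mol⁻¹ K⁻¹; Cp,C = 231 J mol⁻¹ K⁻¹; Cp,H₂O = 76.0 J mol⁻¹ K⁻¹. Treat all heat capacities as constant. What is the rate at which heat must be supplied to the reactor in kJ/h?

Extent of reaction ξ = 0.572 × 9.23 = 5.2796 mol/s
Reaction term: ξ·ΔH°_rxn = 5.2796 × 15.0 = 79.193 kJ/s
Q = ΔH = 79.193 kJ/s = 79.193 kW
Heat supplied = 285100 kJ/h

Q_in = 285000 kJ/h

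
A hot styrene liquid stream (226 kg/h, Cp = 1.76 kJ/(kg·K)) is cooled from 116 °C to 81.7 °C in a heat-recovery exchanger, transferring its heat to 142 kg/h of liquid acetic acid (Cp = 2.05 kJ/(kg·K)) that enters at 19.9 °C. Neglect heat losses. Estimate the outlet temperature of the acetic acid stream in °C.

T_c,out = 66.8 °C

Heat released by hot stream: Q = 226 × 1.76 × (116 − 81.7) = 13643 kJ/h
Energy balance on cold side (adiabatic exchanger): Q = ṁ_c·Cp_c·(T_c,out − T_c,in)
T_c,out = 19.9 + 13643/(142 × 2.05) = 66.768 °C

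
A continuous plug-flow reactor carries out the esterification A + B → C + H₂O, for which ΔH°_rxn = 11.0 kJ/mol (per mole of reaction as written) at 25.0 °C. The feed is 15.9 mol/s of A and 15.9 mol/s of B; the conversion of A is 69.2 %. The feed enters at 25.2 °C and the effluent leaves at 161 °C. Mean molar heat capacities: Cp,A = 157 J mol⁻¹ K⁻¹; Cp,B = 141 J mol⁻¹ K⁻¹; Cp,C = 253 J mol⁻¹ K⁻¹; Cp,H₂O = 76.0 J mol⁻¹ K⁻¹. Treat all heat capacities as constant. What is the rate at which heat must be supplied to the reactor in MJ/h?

Q_in = 2920 MJ/h

Extent of reaction ξ = 0.692 × 15.9 = 11.003 mol/s
Reaction term: ξ·ΔH°_rxn = 11.003 × 11.0 = 121.03 kJ/s
Sensible, feed 25.2→25 °C: -0.94764 kJ/s
Outlet flows (mol/s): A 4.8972, B 4.8972, C 11.003, H₂O 11.003
Sensible, products 25→161 °C: 690.78 kJ/s
Q = ΔH = 810.87 kJ/s = 810.87 kW
Heat supplied = 2919.1 MJ/h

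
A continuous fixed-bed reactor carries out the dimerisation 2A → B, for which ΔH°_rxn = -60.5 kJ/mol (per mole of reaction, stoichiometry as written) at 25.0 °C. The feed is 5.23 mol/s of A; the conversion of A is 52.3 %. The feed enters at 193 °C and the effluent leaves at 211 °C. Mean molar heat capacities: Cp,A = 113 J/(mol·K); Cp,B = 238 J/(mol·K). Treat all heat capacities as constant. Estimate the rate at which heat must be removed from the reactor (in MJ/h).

Q_out = 249 MJ/h

Extent of reaction ξ = 0.523 × 5.23 / 2 = 1.3676 mol/s
Reaction term: ξ·ΔH°_rxn = 1.3676 × -60.5 = -82.743 kJ/s
Sensible, feed 193→25 °C: -99.286 kJ/s
Outlet flows (mol/s): A 2.4947, B 1.3676
Sensible, products 25→211 °C: 112.98 kJ/s
Q = ΔH = -69.052 kJ/s = -69.052 kW
Heat removed = 248.59 MJ/h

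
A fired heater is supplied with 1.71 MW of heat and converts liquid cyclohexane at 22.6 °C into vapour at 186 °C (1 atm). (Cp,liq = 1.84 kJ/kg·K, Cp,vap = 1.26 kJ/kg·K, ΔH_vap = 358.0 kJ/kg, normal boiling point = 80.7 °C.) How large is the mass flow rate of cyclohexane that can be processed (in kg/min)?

Δh = 1.84×(80.7−22.6) + 358.0 + 1.26×(186−80.7) = 597.58 kJ/kg
Q = 1.71 MW = 1710 kJ/s = 102600 kJ/min
ṁ = Q/Δh = 102600 / 597.58 = 171.69 kg/min

ṁ = 172 kg/min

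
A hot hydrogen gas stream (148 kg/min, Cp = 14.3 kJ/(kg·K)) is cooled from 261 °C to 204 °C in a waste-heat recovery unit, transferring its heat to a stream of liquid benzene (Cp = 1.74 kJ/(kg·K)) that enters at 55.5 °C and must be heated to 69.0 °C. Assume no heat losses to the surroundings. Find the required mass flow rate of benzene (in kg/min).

ṁ_c = 5140 kg/min

Heat released by hot stream: Q = 148 × 14.3 × (261 − 204) = 120630 kJ/min
Energy balance on cold side (adiabatic exchanger): Q = ṁ_c·Cp_c·(T_c,out − T_c,in)
ṁ_c = 120630 / [1.74 × (69.0 − 55.5)] = 5135.6 kg/min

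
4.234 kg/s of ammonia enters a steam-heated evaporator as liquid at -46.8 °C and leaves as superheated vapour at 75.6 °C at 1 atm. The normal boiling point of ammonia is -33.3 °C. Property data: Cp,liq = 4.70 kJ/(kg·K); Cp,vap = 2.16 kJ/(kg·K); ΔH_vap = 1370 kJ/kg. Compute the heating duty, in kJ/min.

liquid -46.8→-33.3 °C: 63.45 kJ/kg
vaporisation at -33.3 °C: 1370 kJ/kg
vapour -33.3→75.6 °C: 235.22 kJ/kg
Δh = 63.45 + 1370 + 235.22 = 1668.7 kJ/kg
Q = ṁ·Δh = 4.234 kg/s × 1668.7 kJ/kg = 7065.2 kJ/s
|Q| = 7065.2 kW = 423910 kJ/min

Q = 424000 kJ/min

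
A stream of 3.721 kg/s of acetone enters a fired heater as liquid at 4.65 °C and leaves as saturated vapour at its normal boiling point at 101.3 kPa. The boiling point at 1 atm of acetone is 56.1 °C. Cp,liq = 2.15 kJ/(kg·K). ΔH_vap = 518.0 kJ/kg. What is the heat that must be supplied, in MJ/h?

liquid 4.65→56.1 °C: 110.62 kJ/kg
vaporisation at 56.1 °C: 518 kJ/kg
Δh = 110.62 + 518 = 628.62 kJ/kg
Q = ṁ·Δh = 3.721 kg/s × 628.62 kJ/kg = 2339.1 kJ/s
|Q| = 2339.1 kW = 8420.7 MJ/h

Q = 8420 MJ/h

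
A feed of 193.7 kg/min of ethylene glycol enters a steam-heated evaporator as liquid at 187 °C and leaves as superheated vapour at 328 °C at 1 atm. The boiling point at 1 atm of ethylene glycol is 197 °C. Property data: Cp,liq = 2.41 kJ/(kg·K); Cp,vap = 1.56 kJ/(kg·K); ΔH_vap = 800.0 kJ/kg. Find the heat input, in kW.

Q = 3320 kW

liquid 187→197 °C: 24.1 kJ/kg
vaporisation at 197 °C: 800 kJ/kg
vapour 197→328 °C: 204.36 kJ/kg
Δh = 24.1 + 800 + 204.36 = 1028.5 kJ/kg
Q = ṁ·Δh = 193.7 kg/min × 1028.5 kJ/kg = 199210 kJ/min
|Q| = 3320.2 kW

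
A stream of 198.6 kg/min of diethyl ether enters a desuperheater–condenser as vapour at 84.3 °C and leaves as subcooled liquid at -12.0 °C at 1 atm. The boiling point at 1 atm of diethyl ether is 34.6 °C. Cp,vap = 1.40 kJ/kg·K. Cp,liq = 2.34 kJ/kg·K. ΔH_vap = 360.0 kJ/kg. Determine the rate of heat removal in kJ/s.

vapour 84.3→34.6 °C: -69.58 kJ/kg
condensation at 34.6 °C: -360 kJ/kg
liquid 34.6→-12.0 °C: -109.04 kJ/kg
Δh = -69.58 + -360 + -109.04 = -538.62 kJ/kg
Q = ṁ·Δh = 198.6 kg/min × -538.62 kJ/kg = -106970 kJ/min
|Q| = 1782.8 kW

Q_c = 1780 kJ/s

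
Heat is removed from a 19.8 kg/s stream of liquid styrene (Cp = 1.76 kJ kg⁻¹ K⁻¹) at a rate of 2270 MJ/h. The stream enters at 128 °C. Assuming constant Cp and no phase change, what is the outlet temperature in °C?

T_out = 110 °C

Q = 2270 MJ/h = 630.56 kJ/s
ΔT = Q/(ṁ·Cp) = 630.56/(19.8×1.76) = 18.094 K
T_out = 128 − 18.094 = 109.91 °C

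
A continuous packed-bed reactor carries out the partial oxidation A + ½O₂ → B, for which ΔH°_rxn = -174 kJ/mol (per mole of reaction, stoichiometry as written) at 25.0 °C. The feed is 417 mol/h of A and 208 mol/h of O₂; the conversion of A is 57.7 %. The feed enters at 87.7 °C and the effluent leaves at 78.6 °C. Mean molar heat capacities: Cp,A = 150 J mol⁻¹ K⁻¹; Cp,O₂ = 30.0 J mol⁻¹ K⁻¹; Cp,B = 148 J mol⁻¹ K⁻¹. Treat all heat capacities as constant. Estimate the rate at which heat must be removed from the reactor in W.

Extent of reaction ξ = 0.577 × 417 = 240.61 mol/h
Reaction term: ξ·ΔH°_rxn = 240.61 × -174 = -41866 kJ/h
Sensible, feed 87.7→25 °C: -4313.1 kJ/h
Outlet flows (mol/h): A 176.39, O₂ 87.696, B 240.61
Sensible, products 25→78.6 °C: 3467.9 kJ/h
Q = ΔH = -42711 kJ/h = -11.864 kW
Heat removed = 11864 W

Q_out = 11900 W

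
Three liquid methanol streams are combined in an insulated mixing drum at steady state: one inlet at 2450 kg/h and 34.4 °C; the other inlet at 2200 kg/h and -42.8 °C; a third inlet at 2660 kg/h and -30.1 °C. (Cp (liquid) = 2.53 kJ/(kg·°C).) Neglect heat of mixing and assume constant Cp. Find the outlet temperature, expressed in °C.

T_out = -12.3 °C

Energy balance with Q = 0: Σ ṁᵢCp,ᵢ(T_out − Tᵢ) = 0
T_out = Σ ṁᵢCp,ᵢTᵢ / Σ ṁᵢCp,ᵢ
      = -227560 / 18494 = -12.305 °C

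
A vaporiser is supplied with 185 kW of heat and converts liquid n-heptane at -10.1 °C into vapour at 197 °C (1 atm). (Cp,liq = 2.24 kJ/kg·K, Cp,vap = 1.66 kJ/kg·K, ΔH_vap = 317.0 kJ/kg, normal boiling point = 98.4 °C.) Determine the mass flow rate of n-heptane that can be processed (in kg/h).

ṁ = 920 kg/h

Δh = 2.24×(98.4−-10.1) + 317.0 + 1.66×(197−98.4) = 723.72 kJ/kg
Q = 185 kW = 185 kJ/s = 666000 kJ/h
ṁ = Q/Δh = 666000 / 723.72 = 920.25 kg/h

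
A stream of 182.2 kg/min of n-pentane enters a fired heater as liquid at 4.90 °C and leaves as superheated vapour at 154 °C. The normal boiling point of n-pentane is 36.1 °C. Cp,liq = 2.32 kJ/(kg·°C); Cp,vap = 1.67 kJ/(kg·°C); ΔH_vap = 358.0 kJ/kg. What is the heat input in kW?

liquid 4.90→36.1 °C: 72.384 kJ/kg
vaporisation at 36.1 °C: 358 kJ/kg
vapour 36.1→154 °C: 196.89 kJ/kg
Δh = 72.384 + 358 + 196.89 = 627.28 kJ/kg
Q = ṁ·Δh = 182.2 kg/min × 627.28 kJ/kg = 114290 kJ/min
|Q| = 1904.8 kW

Q = 1900 kW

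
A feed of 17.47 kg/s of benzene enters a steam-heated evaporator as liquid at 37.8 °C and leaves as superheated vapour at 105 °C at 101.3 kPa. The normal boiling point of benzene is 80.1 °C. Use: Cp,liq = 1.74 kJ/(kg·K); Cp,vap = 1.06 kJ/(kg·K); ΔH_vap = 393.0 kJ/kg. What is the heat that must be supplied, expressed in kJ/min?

liquid 37.8→80.1 °C: 73.602 kJ/kg
vaporisation at 80.1 °C: 393 kJ/kg
vapour 80.1→105 °C: 26.394 kJ/kg
Δh = 73.602 + 393 + 26.394 = 493 kJ/kg
Q = ṁ·Δh = 17.47 kg/s × 493 kJ/kg = 8612.6 kJ/s
|Q| = 8612.6 kW = 516760 kJ/min

Q = 517000 kJ/min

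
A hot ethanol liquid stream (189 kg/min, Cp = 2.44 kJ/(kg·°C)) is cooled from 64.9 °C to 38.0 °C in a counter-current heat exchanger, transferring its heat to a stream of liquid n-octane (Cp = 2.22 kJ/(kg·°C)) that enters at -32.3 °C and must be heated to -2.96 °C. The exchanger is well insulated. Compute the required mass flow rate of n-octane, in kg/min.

Heat released by hot stream: Q = 189 × 2.44 × (64.9 − 38.0) = 12405 kJ/min
Energy balance on cold side (adiabatic exchanger): Q = ṁ_c·Cp_c·(T_c,out − T_c,in)
ṁ_c = 12405 / [2.22 × (-2.96 − -32.3)] = 190.45 kg/min

ṁ_c = 190 kg/min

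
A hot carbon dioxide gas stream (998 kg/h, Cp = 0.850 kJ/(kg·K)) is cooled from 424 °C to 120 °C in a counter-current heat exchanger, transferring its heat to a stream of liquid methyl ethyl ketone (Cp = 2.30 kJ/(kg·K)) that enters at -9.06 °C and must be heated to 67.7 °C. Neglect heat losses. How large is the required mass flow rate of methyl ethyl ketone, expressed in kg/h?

ṁ_c = 1460 kg/h

Heat released by hot stream: Q = 998 × 0.850 × (424 − 120) = 257880 kJ/h
Energy balance on cold side (adiabatic exchanger): Q = ṁ_c·Cp_c·(T_c,out − T_c,in)
ṁ_c = 257880 / [2.30 × (67.7 − -9.06)] = 1460.7 kg/h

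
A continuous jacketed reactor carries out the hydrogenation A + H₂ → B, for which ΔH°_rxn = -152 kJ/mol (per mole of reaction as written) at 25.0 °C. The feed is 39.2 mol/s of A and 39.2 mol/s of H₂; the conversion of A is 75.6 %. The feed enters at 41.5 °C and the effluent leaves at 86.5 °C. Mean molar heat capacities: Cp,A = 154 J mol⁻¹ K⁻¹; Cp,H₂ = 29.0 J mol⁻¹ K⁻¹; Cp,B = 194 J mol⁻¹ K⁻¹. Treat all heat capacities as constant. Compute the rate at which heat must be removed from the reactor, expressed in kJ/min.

Q_out = 250000 kJ/min

Extent of reaction ξ = 0.756 × 39.2 = 29.635 mol/s
Reaction term: ξ·ΔH°_rxn = 29.635 × -152 = -4504.6 kJ/s
Sensible, feed 41.5→25 °C: -118.36 kJ/s
Outlet flows (mol/s): A 9.5648, H₂ 9.5648, B 29.635
Sensible, products 25→86.5 °C: 461.22 kJ/s
Q = ΔH = -4161.7 kJ/s = -4161.7 kW
Heat removed = 249700 kJ/min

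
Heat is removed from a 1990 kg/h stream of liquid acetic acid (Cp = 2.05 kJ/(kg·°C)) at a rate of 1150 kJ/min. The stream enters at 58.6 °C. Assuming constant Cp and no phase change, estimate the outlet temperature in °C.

T_out = 41.7 °C

Q = 1150 kJ/min = 69000 kJ/h
ΔT = Q/(ṁ·Cp) = 69000/(1990×2.05) = 16.914 K
T_out = 58.6 − 16.914 = 41.686 °C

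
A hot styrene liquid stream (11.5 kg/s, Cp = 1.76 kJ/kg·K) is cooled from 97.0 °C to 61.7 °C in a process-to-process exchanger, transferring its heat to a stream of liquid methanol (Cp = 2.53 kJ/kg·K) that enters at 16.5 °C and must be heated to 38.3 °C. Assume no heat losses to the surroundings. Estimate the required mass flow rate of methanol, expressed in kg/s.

ṁ_c = 13.0 kg/s

Heat released by hot stream: Q = 11.5 × 1.76 × (97.0 − 61.7) = 714.47 kJ/s
Energy balance on cold side (adiabatic exchanger): Q = ṁ_c·Cp_c·(T_c,out − T_c,in)
ṁ_c = 714.47 / [2.53 × (38.3 − 16.5)] = 12.954 kg/s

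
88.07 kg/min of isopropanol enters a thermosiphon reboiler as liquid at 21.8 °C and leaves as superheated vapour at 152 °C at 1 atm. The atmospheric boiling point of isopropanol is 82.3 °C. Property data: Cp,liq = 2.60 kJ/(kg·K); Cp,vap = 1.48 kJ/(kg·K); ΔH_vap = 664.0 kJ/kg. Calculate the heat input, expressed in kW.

liquid 21.8→82.3 °C: 157.3 kJ/kg
vaporisation at 82.3 °C: 664 kJ/kg
vapour 82.3→152 °C: 103.16 kJ/kg
Δh = 157.3 + 664 + 103.16 = 924.46 kJ/kg
Q = ṁ·Δh = 88.07 kg/min × 924.46 kJ/kg = 81417 kJ/min
|Q| = 1356.9 kW

Q = 1360 kW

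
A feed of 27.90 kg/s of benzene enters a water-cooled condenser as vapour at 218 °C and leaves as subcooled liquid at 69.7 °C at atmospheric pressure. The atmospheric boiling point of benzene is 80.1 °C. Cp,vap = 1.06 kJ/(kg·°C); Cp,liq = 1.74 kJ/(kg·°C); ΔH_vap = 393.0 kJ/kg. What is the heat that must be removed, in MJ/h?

vapour 218→80.1 °C: -146.17 kJ/kg
condensation at 80.1 °C: -393 kJ/kg
liquid 80.1→69.7 °C: -18.096 kJ/kg
Δh = -146.17 + -393 + -18.096 = -557.27 kJ/kg
Q = ṁ·Δh = 27.90 kg/s × -557.27 kJ/kg = -15548 kJ/s
|Q| = 15548 kW = 55972 MJ/h

Q_c = 56000 MJ/h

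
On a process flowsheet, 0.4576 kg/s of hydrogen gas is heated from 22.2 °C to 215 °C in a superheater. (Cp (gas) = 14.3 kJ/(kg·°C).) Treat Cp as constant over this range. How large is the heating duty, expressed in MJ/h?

Q = ṁ·Cp·ΔT = 0.4576 × 14.3 × (215 − 22.2) = 1261.6 kJ/s
Heating duty = 4541.8 MJ/h

Q = 4540 MJ/h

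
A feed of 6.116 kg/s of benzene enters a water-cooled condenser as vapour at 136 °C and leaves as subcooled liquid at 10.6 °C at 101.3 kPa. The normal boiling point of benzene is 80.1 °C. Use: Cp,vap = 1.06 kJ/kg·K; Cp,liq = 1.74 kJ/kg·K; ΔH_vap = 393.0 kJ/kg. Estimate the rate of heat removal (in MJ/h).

vapour 136→80.1 °C: -59.254 kJ/kg
condensation at 80.1 °C: -393 kJ/kg
liquid 80.1→10.6 °C: -120.93 kJ/kg
Δh = -59.254 + -393 + -120.93 = -573.18 kJ/kg
Q = ṁ·Δh = 6.116 kg/s × -573.18 kJ/kg = -3505.6 kJ/s
|Q| = 3505.6 kW = 12620 MJ/h

Q_c = 12600 MJ/h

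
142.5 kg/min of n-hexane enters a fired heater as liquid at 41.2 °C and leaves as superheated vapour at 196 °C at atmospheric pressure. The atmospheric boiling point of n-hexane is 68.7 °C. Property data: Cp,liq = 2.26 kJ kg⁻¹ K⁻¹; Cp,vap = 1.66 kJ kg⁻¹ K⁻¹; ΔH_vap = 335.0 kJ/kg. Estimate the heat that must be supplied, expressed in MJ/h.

Q = 5200 MJ/h

liquid 41.2→68.7 °C: 62.15 kJ/kg
vaporisation at 68.7 °C: 335 kJ/kg
vapour 68.7→196 °C: 211.32 kJ/kg
Δh = 62.15 + 335 + 211.32 = 608.47 kJ/kg
Q = ṁ·Δh = 142.5 kg/min × 608.47 kJ/kg = 86707 kJ/min
|Q| = 1445.1 kW = 5202.4 MJ/h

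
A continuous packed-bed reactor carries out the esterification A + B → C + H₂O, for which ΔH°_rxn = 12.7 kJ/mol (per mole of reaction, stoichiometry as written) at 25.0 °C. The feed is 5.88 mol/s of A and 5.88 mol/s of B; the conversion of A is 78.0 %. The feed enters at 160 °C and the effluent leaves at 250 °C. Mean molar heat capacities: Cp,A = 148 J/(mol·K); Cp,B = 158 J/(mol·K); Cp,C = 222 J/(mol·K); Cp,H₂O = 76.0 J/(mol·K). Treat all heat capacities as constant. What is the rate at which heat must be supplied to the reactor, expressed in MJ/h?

Q_in = 763 MJ/h

Extent of reaction ξ = 0.780 × 5.88 = 4.5864 mol/s
Reaction term: ξ·ΔH°_rxn = 4.5864 × 12.7 = 58.247 kJ/s
Sensible, feed 160→25 °C: -242.9 kJ/s
Outlet flows (mol/s): A 1.2936, B 1.2936, C 4.5864, H₂O 4.5864
Sensible, products 25→250 °C: 396.58 kJ/s
Q = ΔH = 211.93 kJ/s = 211.93 kW
Heat supplied = 762.94 MJ/h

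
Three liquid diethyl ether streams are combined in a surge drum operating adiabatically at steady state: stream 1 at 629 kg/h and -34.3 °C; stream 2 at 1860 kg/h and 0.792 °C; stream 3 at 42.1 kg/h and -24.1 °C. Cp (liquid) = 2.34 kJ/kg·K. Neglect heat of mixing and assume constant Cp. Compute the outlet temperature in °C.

T_out = -8.34 °C

Adiabatic, steady state ⇒ Σ ṁᵢCp,ᵢ(T_out − Tᵢ) = 0
Σ ṁᵢCp,ᵢTᵢ = 629×2.34×-34.3 + 1860×2.34×0.792 + 42.1×2.34×-24.1 = -49412
Σ ṁᵢCp,ᵢ = 629×2.34 + 1860×2.34 + 42.1×2.34 = 5922.8
T_out = -49412 / 5922.8 = -8.3427 °C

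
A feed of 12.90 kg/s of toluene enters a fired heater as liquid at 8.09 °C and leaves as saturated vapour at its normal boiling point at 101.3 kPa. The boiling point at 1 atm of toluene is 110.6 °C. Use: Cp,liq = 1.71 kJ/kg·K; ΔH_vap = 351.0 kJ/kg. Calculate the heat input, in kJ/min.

liquid 8.09→110.6 °C: 175.29 kJ/kg
vaporisation at 110.6 °C: 351 kJ/kg
Δh = 175.29 + 351 = 526.29 kJ/kg
Q = ṁ·Δh = 12.90 kg/s × 526.29 kJ/kg = 6789.2 kJ/s
|Q| = 6789.2 kW = 407350 kJ/min

Q = 407000 kJ/min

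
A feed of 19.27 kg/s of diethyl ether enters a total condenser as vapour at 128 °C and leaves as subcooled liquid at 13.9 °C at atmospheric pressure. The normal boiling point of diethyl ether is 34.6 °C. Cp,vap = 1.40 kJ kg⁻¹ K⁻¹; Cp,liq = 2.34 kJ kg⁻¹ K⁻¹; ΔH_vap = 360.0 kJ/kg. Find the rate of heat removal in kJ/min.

vapour 128→34.6 °C: -130.76 kJ/kg
condensation at 34.6 °C: -360 kJ/kg
liquid 34.6→13.9 °C: -48.438 kJ/kg
Δh = -130.76 + -360 + -48.438 = -539.2 kJ/kg
Q = ṁ·Δh = 19.27 kg/s × -539.2 kJ/kg = -10390 kJ/s
|Q| = 10390 kW = 623420 kJ/min

Q_c = 623000 kJ/min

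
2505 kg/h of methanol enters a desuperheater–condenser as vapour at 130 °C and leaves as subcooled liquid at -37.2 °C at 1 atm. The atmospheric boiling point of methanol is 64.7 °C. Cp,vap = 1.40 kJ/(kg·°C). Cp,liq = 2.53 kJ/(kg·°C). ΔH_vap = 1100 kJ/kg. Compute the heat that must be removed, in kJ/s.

Q_c = 1010 kJ/s

vapour 130→64.7 °C: -91.42 kJ/kg
condensation at 64.7 °C: -1100 kJ/kg
liquid 64.7→-37.2 °C: -257.81 kJ/kg
Δh = -91.42 + -1100 + -257.81 = -1449.2 kJ/kg
Q = ṁ·Δh = 2505 kg/h × -1449.2 kJ/kg = -3.6303e+06 kJ/h
|Q| = 1008.4 kW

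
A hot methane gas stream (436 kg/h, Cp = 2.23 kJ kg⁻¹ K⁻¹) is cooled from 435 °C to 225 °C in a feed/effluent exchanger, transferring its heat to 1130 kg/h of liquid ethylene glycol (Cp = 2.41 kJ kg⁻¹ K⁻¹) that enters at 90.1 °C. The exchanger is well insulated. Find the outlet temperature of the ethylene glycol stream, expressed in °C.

T_c,out = 165 °C

Heat released by hot stream: Q = 436 × 2.23 × (435 − 225) = 204180 kJ/h
Energy balance on cold side (adiabatic exchanger): Q = ṁ_c·Cp_c·(T_c,out − T_c,in)
T_c,out = 90.1 + 204180/(1130 × 2.41) = 165.07 °C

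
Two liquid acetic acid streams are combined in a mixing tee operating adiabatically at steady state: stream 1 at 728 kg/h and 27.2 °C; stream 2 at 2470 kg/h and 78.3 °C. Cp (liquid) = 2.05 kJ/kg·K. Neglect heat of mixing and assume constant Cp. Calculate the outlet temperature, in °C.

Adiabatic, steady state ⇒ Σ ṁᵢCp,ᵢ(T_out − Tᵢ) = 0
T_out = Σ ṁᵢCp,ᵢTᵢ / Σ ṁᵢCp,ᵢ
      = 437070 / 6555.9 = 66.667 °C

T_out = 66.7 °C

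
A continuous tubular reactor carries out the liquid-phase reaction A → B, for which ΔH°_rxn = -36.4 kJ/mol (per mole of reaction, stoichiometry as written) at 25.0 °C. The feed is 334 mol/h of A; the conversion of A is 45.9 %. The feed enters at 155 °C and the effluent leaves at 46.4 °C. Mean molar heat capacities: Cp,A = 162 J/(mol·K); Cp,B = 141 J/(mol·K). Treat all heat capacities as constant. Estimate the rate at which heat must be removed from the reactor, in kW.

Extent of reaction ξ = 0.459 × 334 = 153.31 mol/h
Reaction term: ξ·ΔH°_rxn = 153.31 × -36.4 = -5580.3 kJ/h
Sensible, feed 155→25 °C: -7034 kJ/h
Outlet flows (mol/h): A 180.69, B 153.31
Sensible, products 25→46.4 °C: 1089 kJ/h
Q = ΔH = -11525 kJ/h = -3.2015 kW
Heat removed = 3.2015 kW

Q_out = 3.20 kW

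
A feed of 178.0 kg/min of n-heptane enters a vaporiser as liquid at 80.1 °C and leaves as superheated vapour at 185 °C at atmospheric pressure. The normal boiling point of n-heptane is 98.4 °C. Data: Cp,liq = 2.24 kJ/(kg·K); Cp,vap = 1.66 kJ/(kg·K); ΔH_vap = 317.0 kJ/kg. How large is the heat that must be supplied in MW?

Q = 1.49 MW

liquid 80.1→98.4 °C: 40.992 kJ/kg
vaporisation at 98.4 °C: 317 kJ/kg
vapour 98.4→185 °C: 143.76 kJ/kg
Δh = 40.992 + 317 + 143.76 = 501.75 kJ/kg
Q = ṁ·Δh = 178.0 kg/min × 501.75 kJ/kg = 89311 kJ/min
|Q| = 1488.5 kW = 1.4885 MW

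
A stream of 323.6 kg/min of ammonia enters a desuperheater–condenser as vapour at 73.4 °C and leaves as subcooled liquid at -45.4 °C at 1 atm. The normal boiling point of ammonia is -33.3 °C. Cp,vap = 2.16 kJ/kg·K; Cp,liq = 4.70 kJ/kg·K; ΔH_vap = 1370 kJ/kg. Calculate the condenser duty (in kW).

vapour 73.4→-33.3 °C: -230.47 kJ/kg
condensation at -33.3 °C: -1370 kJ/kg
liquid -33.3→-45.4 °C: -56.87 kJ/kg
Δh = -230.47 + -1370 + -56.87 = -1657.3 kJ/kg
Q = ṁ·Δh = 323.6 kg/min × -1657.3 kJ/kg = -536320 kJ/min
|Q| = 8938.6 kW

Q_c = 8940 kW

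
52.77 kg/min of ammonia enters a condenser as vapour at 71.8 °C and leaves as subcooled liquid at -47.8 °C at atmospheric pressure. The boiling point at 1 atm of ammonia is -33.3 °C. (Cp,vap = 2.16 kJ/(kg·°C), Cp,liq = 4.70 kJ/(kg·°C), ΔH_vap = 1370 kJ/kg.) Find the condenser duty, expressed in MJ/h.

vapour 71.8→-33.3 °C: -227.02 kJ/kg
condensation at -33.3 °C: -1370 kJ/kg
liquid -33.3→-47.8 °C: -68.15 kJ/kg
Δh = -227.02 + -1370 + -68.15 = -1665.2 kJ/kg
Q = ṁ·Δh = 52.77 kg/min × -1665.2 kJ/kg = -87871 kJ/min
|Q| = 1464.5 kW = 5272.2 MJ/h

Q_c = 5270 MJ/h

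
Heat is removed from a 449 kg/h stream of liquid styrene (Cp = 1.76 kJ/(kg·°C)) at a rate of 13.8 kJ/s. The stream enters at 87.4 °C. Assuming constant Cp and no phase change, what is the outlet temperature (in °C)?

Q = 13.8 kJ/s = 49680 kJ/h
ΔT = Q/(ṁ·Cp) = 49680/(449×1.76) = 62.867 K
T_out = 87.4 − 62.867 = 24.533 °C

T_out = 24.5 °C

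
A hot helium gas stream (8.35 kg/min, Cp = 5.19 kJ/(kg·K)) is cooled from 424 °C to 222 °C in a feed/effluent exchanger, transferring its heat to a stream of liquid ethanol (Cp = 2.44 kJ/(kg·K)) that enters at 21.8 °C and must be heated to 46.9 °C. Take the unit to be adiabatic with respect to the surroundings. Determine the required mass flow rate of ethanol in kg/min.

ṁ_c = 143 kg/min

Heat released by hot stream: Q = 8.35 × 5.19 × (424 − 222) = 8754 kJ/min
Energy balance on cold side (adiabatic exchanger): Q = ṁ_c·Cp_c·(T_c,out − T_c,in)
ṁ_c = 8754 / [2.44 × (46.9 − 21.8)] = 142.94 kg/min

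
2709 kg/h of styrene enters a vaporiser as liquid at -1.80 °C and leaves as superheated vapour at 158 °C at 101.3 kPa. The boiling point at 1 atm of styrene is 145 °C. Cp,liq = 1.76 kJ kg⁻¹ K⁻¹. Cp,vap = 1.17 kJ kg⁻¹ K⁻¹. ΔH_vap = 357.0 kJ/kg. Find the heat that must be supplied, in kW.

Q = 475 kW

liquid -1.80→145 °C: 258.37 kJ/kg
vaporisation at 145 °C: 357 kJ/kg
vapour 145→158 °C: 15.21 kJ/kg
Δh = 258.37 + 357 + 15.21 = 630.58 kJ/kg
Q = ṁ·Δh = 2709 kg/h × 630.58 kJ/kg = 1.7082e+06 kJ/h
|Q| = 474.51 kW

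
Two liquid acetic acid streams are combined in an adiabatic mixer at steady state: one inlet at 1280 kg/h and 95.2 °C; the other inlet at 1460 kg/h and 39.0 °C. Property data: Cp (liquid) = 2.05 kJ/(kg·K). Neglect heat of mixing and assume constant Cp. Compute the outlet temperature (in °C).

Adiabatic, steady state ⇒ Σ ṁᵢCp,ᵢ(T_out − Tᵢ) = 0
Σ ṁᵢCp,ᵢTᵢ = 1280×2.05×95.2 + 1460×2.05×39.0 = 366530
Σ ṁᵢCp,ᵢ = 1280×2.05 + 1460×2.05 = 5617
T_out = 366530 / 5617 = 65.254 °C

T_out = 65.3 °C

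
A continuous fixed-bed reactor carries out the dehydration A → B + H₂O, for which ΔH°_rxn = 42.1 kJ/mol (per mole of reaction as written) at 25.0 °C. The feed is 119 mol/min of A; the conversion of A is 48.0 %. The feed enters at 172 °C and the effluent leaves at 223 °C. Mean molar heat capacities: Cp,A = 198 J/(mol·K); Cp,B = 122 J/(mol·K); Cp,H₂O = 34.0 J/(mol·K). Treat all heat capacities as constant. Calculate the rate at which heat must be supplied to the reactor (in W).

Q_in = 52200 W

Extent of reaction ξ = 0.480 × 119 = 57.12 mol/min
Reaction term: ξ·ΔH°_rxn = 57.12 × 42.1 = 2404.8 kJ/min
Sensible, feed 172→25 °C: -3463.6 kJ/min
Outlet flows (mol/min): A 61.88, B 57.12, H₂O 57.12
Sensible, products 25→223 °C: 4190.3 kJ/min
Q = ΔH = 3131.4 kJ/min = 52.19 kW
Heat supplied = 52190 W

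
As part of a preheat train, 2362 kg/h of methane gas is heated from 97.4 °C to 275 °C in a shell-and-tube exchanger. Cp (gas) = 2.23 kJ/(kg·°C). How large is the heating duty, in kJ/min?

Q = 15600 kJ/min

Q = ṁ·Cp·ΔT = 2362 × 2.23 × (275 − 97.4) = 935470 kJ/h
Converting: 935470 / 3600 s = 259.85 kW
Heating duty = 15591 kJ/min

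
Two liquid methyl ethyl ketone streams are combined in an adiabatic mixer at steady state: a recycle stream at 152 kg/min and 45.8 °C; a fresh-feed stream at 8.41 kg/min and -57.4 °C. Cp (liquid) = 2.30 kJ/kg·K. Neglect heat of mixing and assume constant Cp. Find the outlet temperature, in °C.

T_out = 40.4 °C

No heat crosses the boundary, so H_out = H_in.
T_out = Σ ṁᵢCp,ᵢTᵢ / Σ ṁᵢCp,ᵢ
      = 14901 / 368.94 = 40.389 °C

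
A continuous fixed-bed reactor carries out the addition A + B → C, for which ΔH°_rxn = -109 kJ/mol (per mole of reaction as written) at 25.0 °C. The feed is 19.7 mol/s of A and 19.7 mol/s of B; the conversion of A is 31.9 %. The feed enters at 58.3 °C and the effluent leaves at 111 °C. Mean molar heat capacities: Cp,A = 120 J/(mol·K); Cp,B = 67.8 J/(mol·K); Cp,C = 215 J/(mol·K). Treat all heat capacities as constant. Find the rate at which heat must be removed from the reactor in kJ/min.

Q_out = 28500 kJ/min

Extent of reaction ξ = 0.319 × 19.7 = 6.2843 mol/s
Reaction term: ξ·ΔH°_rxn = 6.2843 × -109 = -684.99 kJ/s
Sensible, feed 58.3→25 °C: -123.2 kJ/s
Outlet flows (mol/s): A 13.416, B 13.416, C 6.2843
Sensible, products 25→111 °C: 332.87 kJ/s
Q = ΔH = -475.32 kJ/s = -475.32 kW
Heat removed = 28519 kJ/min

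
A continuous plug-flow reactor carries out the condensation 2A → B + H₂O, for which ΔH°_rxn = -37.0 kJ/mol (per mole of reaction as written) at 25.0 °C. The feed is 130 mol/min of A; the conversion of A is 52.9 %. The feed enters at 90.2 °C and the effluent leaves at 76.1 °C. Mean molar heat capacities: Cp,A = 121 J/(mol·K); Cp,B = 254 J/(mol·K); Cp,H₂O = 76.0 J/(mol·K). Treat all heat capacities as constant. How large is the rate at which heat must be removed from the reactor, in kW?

Q_out = 22.3 kW

Extent of reaction ξ = 0.529 × 130 / 2 = 34.385 mol/min
Reaction term: ξ·ΔH°_rxn = 34.385 × -37.0 = -1272.2 kJ/min
Sensible, feed 90.2→25 °C: -1025.6 kJ/min
Outlet flows (mol/min): A 61.23, B 34.385, H₂O 34.385
Sensible, products 25→76.1 °C: 958.43 kJ/min
Q = ΔH = -1339.4 kJ/min = -22.324 kW
Heat removed = 22.324 kW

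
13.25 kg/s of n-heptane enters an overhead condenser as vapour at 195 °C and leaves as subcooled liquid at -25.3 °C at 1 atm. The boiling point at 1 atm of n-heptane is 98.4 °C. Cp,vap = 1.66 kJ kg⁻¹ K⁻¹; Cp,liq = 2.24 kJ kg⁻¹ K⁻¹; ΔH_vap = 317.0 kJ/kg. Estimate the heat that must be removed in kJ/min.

vapour 195→98.4 °C: -160.36 kJ/kg
condensation at 98.4 °C: -317 kJ/kg
liquid 98.4→-25.3 °C: -277.09 kJ/kg
Δh = -160.36 + -317 + -277.09 = -754.44 kJ/kg
Q = ṁ·Δh = 13.25 kg/s × -754.44 kJ/kg = -9996.4 kJ/s
|Q| = 9996.4 kW = 599780 kJ/min

Q_c = 600000 kJ/min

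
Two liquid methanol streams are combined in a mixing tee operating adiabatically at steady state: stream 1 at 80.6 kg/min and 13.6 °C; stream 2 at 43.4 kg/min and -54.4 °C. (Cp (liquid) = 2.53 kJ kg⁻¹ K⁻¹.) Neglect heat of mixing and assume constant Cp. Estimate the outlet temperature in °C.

Adiabatic, steady state ⇒ Σ ṁᵢCp,ᵢ(T_out − Tᵢ) = 0
Σ ṁᵢCp,ᵢTᵢ = 80.6×2.53×13.6 + 43.4×2.53×-54.4 = -3199.9
Σ ṁᵢCp,ᵢ = 80.6×2.53 + 43.4×2.53 = 313.72
T_out = -3199.9 / 313.72 = -10.2 °C

T_out = -10.2 °C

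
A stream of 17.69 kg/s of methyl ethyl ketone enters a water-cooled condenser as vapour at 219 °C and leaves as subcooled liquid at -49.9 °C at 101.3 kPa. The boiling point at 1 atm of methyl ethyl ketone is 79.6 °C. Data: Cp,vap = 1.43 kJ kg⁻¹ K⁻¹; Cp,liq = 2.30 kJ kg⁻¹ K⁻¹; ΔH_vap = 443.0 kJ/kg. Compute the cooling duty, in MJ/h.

Q_c = 59900 MJ/h

vapour 219→79.6 °C: -199.34 kJ/kg
condensation at 79.6 °C: -443 kJ/kg
liquid 79.6→-49.9 °C: -297.85 kJ/kg
Δh = -199.34 + -443 + -297.85 = -940.19 kJ/kg
Q = ṁ·Δh = 17.69 kg/s × -940.19 kJ/kg = -16632 kJ/s
|Q| = 16632 kW = 59875 MJ/h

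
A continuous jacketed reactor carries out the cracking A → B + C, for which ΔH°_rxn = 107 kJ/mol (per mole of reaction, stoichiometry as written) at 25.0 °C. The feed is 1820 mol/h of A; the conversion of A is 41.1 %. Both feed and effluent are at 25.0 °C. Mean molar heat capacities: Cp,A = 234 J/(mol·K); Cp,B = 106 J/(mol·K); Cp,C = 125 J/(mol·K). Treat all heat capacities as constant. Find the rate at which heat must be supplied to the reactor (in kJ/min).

Extent of reaction ξ = 0.411 × 1820 = 748.02 mol/h
Reaction term: ξ·ΔH°_rxn = 748.02 × 107 = 80038 kJ/h
Q = ΔH = 80038 kJ/h = 22.233 kW
Heat supplied = 1334 kJ/min

Q_in = 1330 kJ/min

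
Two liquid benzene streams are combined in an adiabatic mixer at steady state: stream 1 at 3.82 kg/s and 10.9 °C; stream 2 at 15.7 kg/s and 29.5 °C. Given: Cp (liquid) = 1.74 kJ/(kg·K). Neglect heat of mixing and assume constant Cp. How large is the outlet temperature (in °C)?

Adiabatic, steady state ⇒ Σ ṁᵢCp,ᵢ(T_out − Tᵢ) = 0
T_out = Σ ṁᵢCp,ᵢTᵢ / Σ ṁᵢCp,ᵢ
      = 878.33 / 33.965 = 25.86 °C

T_out = 25.9 °C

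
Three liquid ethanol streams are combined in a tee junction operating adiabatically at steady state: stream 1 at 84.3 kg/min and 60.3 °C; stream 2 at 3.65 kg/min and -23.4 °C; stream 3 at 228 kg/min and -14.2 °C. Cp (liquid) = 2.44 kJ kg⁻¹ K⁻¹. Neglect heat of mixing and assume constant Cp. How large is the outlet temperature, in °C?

Energy balance with Q = 0: Σ ṁᵢCp,ᵢ(T_out − Tᵢ) = 0
T_out = Σ ṁᵢCp,ᵢTᵢ / Σ ṁᵢCp,ᵢ
      = 4295.1 / 770.92 = 5.5714 °C

T_out = 5.57 °C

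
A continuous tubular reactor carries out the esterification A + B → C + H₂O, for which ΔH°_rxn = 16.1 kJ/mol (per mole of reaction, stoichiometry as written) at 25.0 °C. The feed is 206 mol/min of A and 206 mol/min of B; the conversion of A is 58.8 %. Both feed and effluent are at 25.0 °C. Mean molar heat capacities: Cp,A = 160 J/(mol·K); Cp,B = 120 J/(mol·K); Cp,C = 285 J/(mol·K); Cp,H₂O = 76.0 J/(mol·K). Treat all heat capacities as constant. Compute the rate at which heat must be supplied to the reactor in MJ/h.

Q_in = 117 MJ/h

Extent of reaction ξ = 0.588 × 206 = 121.13 mol/min
Reaction term: ξ·ΔH°_rxn = 121.13 × 16.1 = 1950.2 kJ/min
Q = ΔH = 1950.2 kJ/min = 32.503 kW
Heat supplied = 117.01 MJ/h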